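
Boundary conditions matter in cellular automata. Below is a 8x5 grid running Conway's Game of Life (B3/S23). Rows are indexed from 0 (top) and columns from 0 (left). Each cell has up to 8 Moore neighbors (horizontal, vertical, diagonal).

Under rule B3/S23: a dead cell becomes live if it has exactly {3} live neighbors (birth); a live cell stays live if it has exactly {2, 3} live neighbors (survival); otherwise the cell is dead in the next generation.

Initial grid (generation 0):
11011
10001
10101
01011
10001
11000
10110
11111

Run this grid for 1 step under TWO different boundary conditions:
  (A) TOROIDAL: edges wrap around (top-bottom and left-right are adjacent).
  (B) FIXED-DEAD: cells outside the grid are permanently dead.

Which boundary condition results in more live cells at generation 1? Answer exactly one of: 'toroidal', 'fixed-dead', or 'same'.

Answer: fixed-dead

Derivation:
Under TOROIDAL boundary, generation 1:
00000
00100
00100
01100
00110
00110
00000
00000
Population = 8

Under FIXED-DEAD boundary, generation 1:
11011
10101
10101
11101
10111
10110
00001
10001
Population = 24

Comparison: toroidal=8, fixed-dead=24 -> fixed-dead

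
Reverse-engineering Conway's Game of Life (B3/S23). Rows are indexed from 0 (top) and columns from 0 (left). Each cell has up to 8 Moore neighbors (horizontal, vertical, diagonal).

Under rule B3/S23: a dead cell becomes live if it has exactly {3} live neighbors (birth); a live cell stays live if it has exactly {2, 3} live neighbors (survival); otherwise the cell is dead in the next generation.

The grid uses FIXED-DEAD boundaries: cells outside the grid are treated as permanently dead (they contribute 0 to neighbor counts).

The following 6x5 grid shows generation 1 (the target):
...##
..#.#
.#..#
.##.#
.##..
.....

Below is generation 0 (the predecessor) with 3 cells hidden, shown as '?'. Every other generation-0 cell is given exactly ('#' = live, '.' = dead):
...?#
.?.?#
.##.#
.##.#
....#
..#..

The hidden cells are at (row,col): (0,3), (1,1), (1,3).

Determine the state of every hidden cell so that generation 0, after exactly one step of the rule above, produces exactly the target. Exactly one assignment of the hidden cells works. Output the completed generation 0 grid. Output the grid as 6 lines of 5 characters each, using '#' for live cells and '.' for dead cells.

Hidden generation-0 cells (in order): (0,3), (1,1), (1,3).
A hidden cell only influences target cells in its own 3x3 neighborhood. Try each of the 2^3 = 8 assignments, step the completed generation 0 forward once under B3/S23, and compare with the target:
  (0,3)=. (1,1)=. (1,3)=. -> step gives (0,3)='.' but target has '#' -> reject
  (0,3)=. (1,1)=. (1,3)=# -> step reproduces the target at every cell -> ACCEPT
  (0,3)=. (1,1)=# (1,3)=. -> step gives (0,3)='.' but target has '#' -> reject
  (0,3)=. (1,1)=# (1,3)=# -> step gives (1,1)='#' but target has '.' -> reject
  (0,3)=# (1,1)=. (1,3)=. -> step gives (2,2)='#' but target has '.' -> reject
  (0,3)=# (1,1)=. (1,3)=# -> step gives (1,2)='.' but target has '#' -> reject
  (0,3)=# (1,1)=# (1,3)=. -> step gives (1,1)='#' but target has '.' -> reject
  (0,3)=# (1,1)=# (1,3)=# -> step gives (0,2)='#' but target has '.' -> reject
Unique solution: (0,3)=dead, (1,1)=dead, (1,3)=live.
Check: live-neighbor counts of every cell in the completed generation 0:
00132
12343
23463
23352
13341
01021
Applying B3/S23 to generation 0 with these counts gives:
...##
..#.#
.#..#
.##.#
.##..
.....
which matches the target exactly.

Answer: ....#
...##
.##.#
.##.#
....#
..#..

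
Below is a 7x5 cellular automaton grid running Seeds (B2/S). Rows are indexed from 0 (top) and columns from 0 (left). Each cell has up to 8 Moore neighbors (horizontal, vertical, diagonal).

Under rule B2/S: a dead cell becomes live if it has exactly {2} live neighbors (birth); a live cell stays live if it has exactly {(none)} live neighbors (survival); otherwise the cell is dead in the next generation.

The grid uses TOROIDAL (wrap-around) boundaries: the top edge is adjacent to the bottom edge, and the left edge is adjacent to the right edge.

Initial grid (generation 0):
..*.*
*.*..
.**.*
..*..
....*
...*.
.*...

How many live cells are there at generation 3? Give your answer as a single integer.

Answer: 4

Derivation:
Simulating step by step:
Generation 0 (given above): 11 live cells
Generation 1: 7 live cells
.....
.....
.....
....*
..*..
*.*.*
*...*
Generation 2: 3 live cells
*...*
.....
.....
...*.
.....
.....
.....
Generation 3: 4 live cells
.....
*...*
.....
.....
.....
.....
*...*
Population at generation 3: 4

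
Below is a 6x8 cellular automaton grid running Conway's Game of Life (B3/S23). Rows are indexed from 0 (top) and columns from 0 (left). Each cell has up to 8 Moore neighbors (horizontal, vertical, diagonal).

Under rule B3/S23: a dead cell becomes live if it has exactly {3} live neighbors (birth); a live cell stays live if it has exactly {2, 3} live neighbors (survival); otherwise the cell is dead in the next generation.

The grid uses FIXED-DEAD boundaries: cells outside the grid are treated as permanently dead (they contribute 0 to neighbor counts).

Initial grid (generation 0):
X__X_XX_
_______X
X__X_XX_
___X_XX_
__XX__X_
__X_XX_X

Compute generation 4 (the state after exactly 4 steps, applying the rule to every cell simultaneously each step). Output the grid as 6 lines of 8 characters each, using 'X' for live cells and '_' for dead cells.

Simulating step by step:
Generation 0 (given above): 19 live cells
Generation 1: 12 live cells
______X_
_______X
_____X_X
___X___X
__X____X
__X_XXX_
Generation 2: 10 live cells
________
_______X
_______X
_______X
__X_XX_X
___X_XX_
Generation 3: 10 live cells
________
________
______XX
_______X
___XXX_X
___X_XX_
Generation 4: 11 live cells
(generation 4 grid is the final answer)

Answer: ________
________
______XX
____XX_X
___X_X_X
___X_XX_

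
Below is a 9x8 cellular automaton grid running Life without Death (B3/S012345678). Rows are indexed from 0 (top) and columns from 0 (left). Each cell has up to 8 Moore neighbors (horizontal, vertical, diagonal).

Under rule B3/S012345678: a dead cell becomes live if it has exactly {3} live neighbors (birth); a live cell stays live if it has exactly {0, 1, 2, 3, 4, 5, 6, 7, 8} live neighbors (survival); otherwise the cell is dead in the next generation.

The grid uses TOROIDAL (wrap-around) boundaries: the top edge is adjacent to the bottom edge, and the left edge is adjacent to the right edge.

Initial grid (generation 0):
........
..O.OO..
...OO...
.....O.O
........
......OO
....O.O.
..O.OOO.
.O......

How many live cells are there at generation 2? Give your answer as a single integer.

Answer: 33

Derivation:
Simulating step by step:
Generation 0 (given above): 16 live cells
Generation 1: 23 live cells
........
..O.OO..
...OO.O.
....OO.O
.......O
.....OOO
...OO.O.
..OOOOO.
.O...O..
Generation 2: 33 live cells
....OO..
..O.OO..
...OO.O.
...OOO.O
O...O..O
....OOOO
..OOO.O.
..OOOOO.
.OOO.OO.
Population at generation 2: 33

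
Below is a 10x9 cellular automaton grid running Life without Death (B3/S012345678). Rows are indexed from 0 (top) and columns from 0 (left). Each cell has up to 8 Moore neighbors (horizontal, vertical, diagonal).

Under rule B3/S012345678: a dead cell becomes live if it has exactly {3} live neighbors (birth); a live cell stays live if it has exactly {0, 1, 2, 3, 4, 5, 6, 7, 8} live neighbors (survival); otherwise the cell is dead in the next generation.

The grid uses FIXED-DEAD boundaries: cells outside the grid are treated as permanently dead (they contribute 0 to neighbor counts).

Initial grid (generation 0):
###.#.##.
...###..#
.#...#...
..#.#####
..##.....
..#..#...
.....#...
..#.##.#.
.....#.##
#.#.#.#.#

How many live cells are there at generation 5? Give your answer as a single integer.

Simulating step by step:
Generation 0 (given above): 35 live cells
Generation 1: 48 live cells
###.#.##.
#..###.##
.##..#..#
.##.#####
.###...#.
..####...
...#.#...
..#.##.##
.#...#.##
#.#.###.#
Generation 2: 57 live cells
###.#.###
#..###.##
###..#..#
###.#####
.###...##
.######..
...#.#...
..####.##
.##..#.##
###.###.#
Generation 3: 63 live cells
###.#.###
#..###.##
###..#..#
###.#####
.###...##
.#######.
.#.#.#.#.
.#####.##
###..#.##
#######.#
Generation 4: 65 live cells
###.#.###
#..###.##
###..#..#
###.#####
.###...##
########.
##.#.#.#.
.#####.##
###..#.##
#######.#
Generation 5: 65 live cells
###.#.###
#..###.##
###..#..#
###.#####
.###...##
########.
##.#.#.#.
.#####.##
###..#.##
#######.#
Population at generation 5: 65

Answer: 65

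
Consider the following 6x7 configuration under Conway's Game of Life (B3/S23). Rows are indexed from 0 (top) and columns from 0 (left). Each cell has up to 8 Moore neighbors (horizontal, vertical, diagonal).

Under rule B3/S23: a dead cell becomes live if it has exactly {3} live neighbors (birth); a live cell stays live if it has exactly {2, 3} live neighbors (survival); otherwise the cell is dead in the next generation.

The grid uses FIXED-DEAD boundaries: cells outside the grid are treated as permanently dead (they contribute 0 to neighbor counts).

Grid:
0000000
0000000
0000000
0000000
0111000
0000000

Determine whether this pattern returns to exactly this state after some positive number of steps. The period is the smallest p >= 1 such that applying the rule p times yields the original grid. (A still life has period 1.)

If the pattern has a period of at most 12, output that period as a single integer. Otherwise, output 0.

Simulating and comparing each generation to the original:
Gen 0 (original, given above): 3 live cells
Gen 1: 3 live cells, differs from original
Gen 2: 3 live cells, MATCHES original -> period = 2

Answer: 2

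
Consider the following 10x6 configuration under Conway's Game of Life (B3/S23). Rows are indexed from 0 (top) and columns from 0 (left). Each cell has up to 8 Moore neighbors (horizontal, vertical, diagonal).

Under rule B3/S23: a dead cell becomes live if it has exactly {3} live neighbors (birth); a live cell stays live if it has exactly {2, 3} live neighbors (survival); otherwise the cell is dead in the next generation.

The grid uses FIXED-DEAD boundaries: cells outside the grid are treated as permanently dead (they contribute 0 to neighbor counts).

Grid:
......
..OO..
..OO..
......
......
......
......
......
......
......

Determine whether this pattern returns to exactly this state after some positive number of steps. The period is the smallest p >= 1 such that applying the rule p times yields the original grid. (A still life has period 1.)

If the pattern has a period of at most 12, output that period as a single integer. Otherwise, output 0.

Simulating and comparing each generation to the original:
Gen 0 (original, given above): 4 live cells
Gen 1: 4 live cells, MATCHES original -> period = 1

Answer: 1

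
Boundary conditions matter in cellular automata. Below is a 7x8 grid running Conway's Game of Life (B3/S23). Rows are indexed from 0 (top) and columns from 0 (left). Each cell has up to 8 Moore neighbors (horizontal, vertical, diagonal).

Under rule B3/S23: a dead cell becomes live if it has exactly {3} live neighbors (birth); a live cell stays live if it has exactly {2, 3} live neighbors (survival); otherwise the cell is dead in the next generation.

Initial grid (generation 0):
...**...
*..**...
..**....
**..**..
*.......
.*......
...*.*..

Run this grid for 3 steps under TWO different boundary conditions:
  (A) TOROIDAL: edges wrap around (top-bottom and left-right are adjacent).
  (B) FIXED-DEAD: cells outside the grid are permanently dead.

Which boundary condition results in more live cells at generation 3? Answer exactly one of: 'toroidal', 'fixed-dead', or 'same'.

Under TOROIDAL boundary, generation 3:
.*.*....
.*......
*.*.*..*
*...*..*
*.*.*..*
.*......
..**....
Population = 17

Under FIXED-DEAD boundary, generation 3:
........
...**...
..*..*..
*...*...
..*.*...
........
........
Population = 8

Comparison: toroidal=17, fixed-dead=8 -> toroidal

Answer: toroidal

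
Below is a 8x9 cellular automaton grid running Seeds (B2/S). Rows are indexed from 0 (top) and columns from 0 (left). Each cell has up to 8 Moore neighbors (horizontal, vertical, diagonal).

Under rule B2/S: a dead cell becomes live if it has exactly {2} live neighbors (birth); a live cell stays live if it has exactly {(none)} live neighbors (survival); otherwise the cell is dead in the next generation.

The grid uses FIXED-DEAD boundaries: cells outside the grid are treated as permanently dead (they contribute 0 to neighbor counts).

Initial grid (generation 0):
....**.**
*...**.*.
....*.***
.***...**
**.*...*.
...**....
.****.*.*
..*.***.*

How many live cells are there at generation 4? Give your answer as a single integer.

Answer: 5

Derivation:
Simulating step by step:
Generation 0 (given above): 34 live cells
Generation 1: 6 live cells
...*.....
.........
*........
.....*...
......*..
......*.*
.........
.........
Generation 2: 3 live cells
.........
.........
.........
......*..
.........
.....*...
.......*.
.........
Generation 3: 4 live cells
.........
.........
.........
.........
.....**..
......*..
......*..
.........
Generation 4: 5 live cells
.........
.........
.........
.....**..
.......*.
.........
.....*.*.
.........
Population at generation 4: 5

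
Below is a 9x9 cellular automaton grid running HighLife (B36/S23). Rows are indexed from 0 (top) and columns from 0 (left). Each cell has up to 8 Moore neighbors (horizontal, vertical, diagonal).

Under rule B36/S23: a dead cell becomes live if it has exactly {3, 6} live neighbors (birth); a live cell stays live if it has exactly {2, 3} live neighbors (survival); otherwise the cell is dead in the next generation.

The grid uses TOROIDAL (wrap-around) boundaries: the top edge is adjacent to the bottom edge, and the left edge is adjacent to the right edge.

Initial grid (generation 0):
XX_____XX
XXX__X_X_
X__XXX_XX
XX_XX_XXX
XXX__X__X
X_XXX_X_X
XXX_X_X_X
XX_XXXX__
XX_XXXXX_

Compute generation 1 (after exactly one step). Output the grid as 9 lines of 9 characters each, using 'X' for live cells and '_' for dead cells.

Simulating step by step:
Generation 0 (given above): 52 live cells
Generation 1: 15 live cells
(generation 1 grid is the final answer)

Answer: ___X__X__
__XX_X___
_X____X__
_________
___X___X_
____X_X__
______X__
__X______
___X____X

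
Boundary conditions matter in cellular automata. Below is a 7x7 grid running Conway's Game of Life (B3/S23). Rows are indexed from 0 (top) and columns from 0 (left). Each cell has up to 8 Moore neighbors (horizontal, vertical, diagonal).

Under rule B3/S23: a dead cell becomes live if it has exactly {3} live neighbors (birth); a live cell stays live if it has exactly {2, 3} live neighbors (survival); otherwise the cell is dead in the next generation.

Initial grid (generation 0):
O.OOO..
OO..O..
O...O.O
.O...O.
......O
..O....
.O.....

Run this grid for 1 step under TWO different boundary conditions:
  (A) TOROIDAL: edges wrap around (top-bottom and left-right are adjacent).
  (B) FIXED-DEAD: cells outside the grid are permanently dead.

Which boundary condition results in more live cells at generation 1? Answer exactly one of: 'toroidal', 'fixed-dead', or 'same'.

Answer: fixed-dead

Derivation:
Under TOROIDAL boundary, generation 1:
O.OOO..
..O.O..
....O.O
.....O.
.......
.......
.O.....
Population = 10

Under FIXED-DEAD boundary, generation 1:
O.OOO..
O.O.O..
O...O..
.....OO
.......
.......
.......
Population = 11

Comparison: toroidal=10, fixed-dead=11 -> fixed-dead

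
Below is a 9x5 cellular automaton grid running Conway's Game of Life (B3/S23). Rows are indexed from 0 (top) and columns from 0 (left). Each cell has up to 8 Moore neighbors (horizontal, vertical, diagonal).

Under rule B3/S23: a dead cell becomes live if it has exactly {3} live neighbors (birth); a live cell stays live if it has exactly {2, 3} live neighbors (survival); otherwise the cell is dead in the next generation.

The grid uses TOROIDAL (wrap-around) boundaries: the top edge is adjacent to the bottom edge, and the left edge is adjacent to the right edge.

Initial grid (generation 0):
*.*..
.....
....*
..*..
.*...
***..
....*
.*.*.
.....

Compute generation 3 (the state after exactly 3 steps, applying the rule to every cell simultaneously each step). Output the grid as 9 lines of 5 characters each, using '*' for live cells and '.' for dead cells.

Simulating step by step:
Generation 0 (given above): 11 live cells
Generation 1: 8 live cells
.....
.....
.....
.....
*....
***..
...**
.....
.**..
Generation 2: 12 live cells
.....
.....
.....
.....
*....
****.
*****
..**.
.....
Generation 3: 4 live cells
(generation 3 grid is the final answer)

Answer: .....
.....
.....
.....
*.*.*
.....
.....
*....
.....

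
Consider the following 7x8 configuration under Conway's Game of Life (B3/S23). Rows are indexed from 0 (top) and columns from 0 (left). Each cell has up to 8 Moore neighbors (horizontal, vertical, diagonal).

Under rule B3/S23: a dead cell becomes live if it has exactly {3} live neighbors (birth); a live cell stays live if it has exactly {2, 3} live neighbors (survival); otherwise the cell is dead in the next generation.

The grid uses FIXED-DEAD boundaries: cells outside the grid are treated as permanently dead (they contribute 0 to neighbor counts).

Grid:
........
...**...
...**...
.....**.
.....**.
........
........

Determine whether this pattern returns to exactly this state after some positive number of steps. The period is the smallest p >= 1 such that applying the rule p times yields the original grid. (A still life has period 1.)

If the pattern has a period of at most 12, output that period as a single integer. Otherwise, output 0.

Answer: 2

Derivation:
Simulating and comparing each generation to the original:
Gen 0 (original, given above): 8 live cells
Gen 1: 6 live cells, differs from original
Gen 2: 8 live cells, MATCHES original -> period = 2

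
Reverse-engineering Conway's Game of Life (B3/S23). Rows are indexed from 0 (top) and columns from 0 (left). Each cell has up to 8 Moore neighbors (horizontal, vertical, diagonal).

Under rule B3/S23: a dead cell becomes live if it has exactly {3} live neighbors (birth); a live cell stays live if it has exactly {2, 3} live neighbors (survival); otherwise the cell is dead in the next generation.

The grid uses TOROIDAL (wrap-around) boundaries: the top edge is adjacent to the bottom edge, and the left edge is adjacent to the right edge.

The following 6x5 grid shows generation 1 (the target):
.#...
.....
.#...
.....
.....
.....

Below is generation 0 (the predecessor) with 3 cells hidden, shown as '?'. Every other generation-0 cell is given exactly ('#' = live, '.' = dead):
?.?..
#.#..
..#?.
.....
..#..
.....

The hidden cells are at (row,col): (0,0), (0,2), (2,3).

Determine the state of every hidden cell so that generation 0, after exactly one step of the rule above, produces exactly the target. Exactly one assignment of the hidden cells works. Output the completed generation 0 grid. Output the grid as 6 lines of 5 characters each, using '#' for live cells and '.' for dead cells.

Answer: #....
#.#..
..#..
.....
..#..
.....

Derivation:
Hidden generation-0 cells (in order): (0,0), (0,2), (2,3).
A hidden cell only influences target cells in its own 3x3 neighborhood. Try each of the 2^3 = 8 assignments, step the completed generation 0 forward once under B3/S23, and compare with the target:
  (0,0)=. (0,2)=. (2,3)=. -> step gives (0,1)='.' but target has '#' -> reject
  (0,0)=. (0,2)=. (2,3)=# -> step gives (0,1)='.' but target has '#' -> reject
  (0,0)=. (0,2)=# (2,3)=. -> step gives (1,2)='#' but target has '.' -> reject
  (0,0)=. (0,2)=# (2,3)=# -> step gives (1,2)='#' but target has '.' -> reject
  (0,0)=# (0,2)=. (2,3)=. -> step reproduces the target at every cell -> ACCEPT
  (0,0)=# (0,2)=. (2,3)=# -> step gives (1,2)='#' but target has '.' -> reject
  (0,0)=# (0,2)=# (2,3)=. -> step gives (0,1)='.' but target has '#' -> reject
  (0,0)=# (0,2)=# (2,3)=# -> step gives (0,1)='.' but target has '#' -> reject
Unique solution: (0,0)=live, (0,2)=dead, (2,3)=dead.
Check: live-neighbor counts of every cell in the completed generation 0:
13112
14122
13121
02220
01010
12111
Applying B3/S23 to generation 0 with these counts gives:
.#...
.....
.#...
.....
.....
.....
which matches the target exactly.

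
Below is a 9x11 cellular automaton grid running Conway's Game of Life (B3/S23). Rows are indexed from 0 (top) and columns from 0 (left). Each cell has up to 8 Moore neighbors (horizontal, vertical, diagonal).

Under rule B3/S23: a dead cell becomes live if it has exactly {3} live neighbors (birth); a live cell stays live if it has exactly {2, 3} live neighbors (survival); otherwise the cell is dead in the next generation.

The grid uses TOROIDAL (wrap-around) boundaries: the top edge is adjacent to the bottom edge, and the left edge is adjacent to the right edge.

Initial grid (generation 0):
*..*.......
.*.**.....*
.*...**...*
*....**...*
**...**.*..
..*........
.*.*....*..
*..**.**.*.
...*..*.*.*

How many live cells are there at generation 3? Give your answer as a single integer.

Answer: 32

Derivation:
Simulating step by step:
Generation 0 (given above): 33 live cells
Generation 1: 46 live cells
*..*.....**
.*.***....*
.**...*..**
....*....**
**...***..*
*.*....*...
.*.**..**..
*..****..**
*.**.**.***
Generation 2: 30 live cells
......*.*..
.*.***.....
.**........
..*....**..
.*...*****.
..****....*
.*.....***.
...........
..*...***..
Generation 3: 32 live cells
..***.*.*..
.*.***.....
.*..*......
..*......*.
.*...*...*.
******....*
..***...**.
......*..*.
......*.*..
Population at generation 3: 32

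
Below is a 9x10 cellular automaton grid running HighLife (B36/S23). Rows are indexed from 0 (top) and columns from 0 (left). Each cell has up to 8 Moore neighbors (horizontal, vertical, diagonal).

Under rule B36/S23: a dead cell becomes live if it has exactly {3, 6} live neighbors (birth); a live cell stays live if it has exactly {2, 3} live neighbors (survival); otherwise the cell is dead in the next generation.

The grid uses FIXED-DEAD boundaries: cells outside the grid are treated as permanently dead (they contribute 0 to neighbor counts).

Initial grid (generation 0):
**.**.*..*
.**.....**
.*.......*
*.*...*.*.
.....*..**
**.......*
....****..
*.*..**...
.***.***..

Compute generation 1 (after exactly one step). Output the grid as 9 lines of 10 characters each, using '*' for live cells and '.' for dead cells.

Simulating step by step:
Generation 0 (given above): 36 live cells
Generation 1: 31 live cells
(generation 1 grid is the final answer)

Answer: **.*....**
...*....**
*......*.*
.*.....**.
*......***
....*..*.*
*...*..*..
..*.......
.*****.*..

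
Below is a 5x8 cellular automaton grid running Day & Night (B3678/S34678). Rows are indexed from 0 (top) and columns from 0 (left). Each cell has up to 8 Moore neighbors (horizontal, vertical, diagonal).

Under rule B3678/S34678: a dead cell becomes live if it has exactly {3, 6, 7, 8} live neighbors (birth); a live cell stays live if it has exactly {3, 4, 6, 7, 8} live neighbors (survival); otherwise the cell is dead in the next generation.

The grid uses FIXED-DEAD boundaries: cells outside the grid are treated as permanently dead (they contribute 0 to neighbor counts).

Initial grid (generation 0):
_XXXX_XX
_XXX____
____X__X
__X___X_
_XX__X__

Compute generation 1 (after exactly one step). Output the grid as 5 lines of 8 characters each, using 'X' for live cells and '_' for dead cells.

Answer: _X_X____
_X___XXX
_X______
_X_X_X__
________

Derivation:
Simulating step by step:
Generation 0 (given above): 16 live cells
Generation 1: 10 live cells
(generation 1 grid is the final answer)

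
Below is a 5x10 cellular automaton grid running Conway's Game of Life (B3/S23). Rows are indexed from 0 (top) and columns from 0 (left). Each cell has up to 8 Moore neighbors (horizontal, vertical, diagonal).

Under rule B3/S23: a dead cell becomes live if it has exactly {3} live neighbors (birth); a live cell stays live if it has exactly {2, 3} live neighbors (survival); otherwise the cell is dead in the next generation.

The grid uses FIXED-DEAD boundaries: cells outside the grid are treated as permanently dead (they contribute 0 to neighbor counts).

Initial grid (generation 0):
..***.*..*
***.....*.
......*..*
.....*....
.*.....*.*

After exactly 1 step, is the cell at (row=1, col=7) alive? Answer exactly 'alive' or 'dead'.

Answer: alive

Derivation:
Simulating step by step:
Generation 0 (given above): 15 live cells
Generation 1: 11 live cells
..**......
.**..*.***
.*........
......*.*.
..........

Cell (1,7) at generation 1: 1 -> alive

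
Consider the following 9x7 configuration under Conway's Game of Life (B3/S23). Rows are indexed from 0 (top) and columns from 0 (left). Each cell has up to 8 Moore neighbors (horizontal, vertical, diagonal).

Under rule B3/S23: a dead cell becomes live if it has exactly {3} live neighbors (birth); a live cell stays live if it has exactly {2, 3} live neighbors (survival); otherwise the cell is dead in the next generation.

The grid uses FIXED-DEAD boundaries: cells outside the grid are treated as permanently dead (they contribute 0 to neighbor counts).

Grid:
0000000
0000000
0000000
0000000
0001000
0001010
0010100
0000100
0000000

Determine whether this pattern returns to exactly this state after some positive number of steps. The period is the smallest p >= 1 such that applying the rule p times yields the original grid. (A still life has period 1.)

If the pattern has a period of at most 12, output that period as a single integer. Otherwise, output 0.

Answer: 2

Derivation:
Simulating and comparing each generation to the original:
Gen 0 (original, given above): 6 live cells
Gen 1: 6 live cells, differs from original
Gen 2: 6 live cells, MATCHES original -> period = 2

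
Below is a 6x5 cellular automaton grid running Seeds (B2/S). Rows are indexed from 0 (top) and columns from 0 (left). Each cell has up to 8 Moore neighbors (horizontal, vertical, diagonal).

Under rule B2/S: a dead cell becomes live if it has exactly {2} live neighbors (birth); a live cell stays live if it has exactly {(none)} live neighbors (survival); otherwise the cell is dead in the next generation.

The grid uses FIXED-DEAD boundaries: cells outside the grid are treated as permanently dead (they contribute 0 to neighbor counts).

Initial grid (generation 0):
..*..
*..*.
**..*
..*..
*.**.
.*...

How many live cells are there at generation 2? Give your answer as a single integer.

Simulating step by step:
Generation 0 (given above): 11 live cells
Generation 1: 6 live cells
.*.*.
....*
.....
....*
.....
*..*.
Generation 2: 8 live cells
..*.*
..**.
...**
.....
...**
.....
Population at generation 2: 8

Answer: 8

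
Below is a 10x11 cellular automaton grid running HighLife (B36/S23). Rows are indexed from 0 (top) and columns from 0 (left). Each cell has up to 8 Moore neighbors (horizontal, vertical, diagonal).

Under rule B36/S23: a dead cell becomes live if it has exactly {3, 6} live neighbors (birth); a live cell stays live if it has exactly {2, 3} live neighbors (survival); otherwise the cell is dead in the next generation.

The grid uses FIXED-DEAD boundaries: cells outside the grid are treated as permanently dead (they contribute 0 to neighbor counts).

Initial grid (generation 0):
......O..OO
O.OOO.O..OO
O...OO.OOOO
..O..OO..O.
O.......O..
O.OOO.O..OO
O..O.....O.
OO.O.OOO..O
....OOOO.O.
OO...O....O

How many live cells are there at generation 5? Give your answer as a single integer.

Simulating step by step:
Generation 0 (given above): 49 live cells
Generation 1: 46 live cells
...O.O...OO
.O.OO.O....
..O....O...
.O..OOO...O
..O.O.OOO.O
O.OOO...OOO
O......OOO.
OOOO...O.OO
..O....OOOO
....OO.....
Generation 2: 43 live cells
..OO.O.....
...OOOO....
.OO....O...
.OO.O...OO.
..OO.OO.OOO
..O.OOOO..O
OO..O..O...
O.OO..O....
..O.O.OO..O
........OO.
Generation 3: 35 live cells
..OO.OO....
.O...OO....
.O....OOO..
....OOO...O
..........O
..O.......O
O...O..O...
O.O.O.O....
.OO..OOOOO.
.......OOO.
Generation 4: 24 live cells
..O.OOO....
.O..O......
....OO.....
.....OO..O.
.....O...OO
...........
.....O.....
O.O.O......
.OOO.O...O.
.........O.
Generation 5: 22 live cells
...OOO.....
.....OO....
....O.O....
......O..OO
.....OO..OO
...........
...........
..O.OO.....
.OOOO......
..O........
Population at generation 5: 22

Answer: 22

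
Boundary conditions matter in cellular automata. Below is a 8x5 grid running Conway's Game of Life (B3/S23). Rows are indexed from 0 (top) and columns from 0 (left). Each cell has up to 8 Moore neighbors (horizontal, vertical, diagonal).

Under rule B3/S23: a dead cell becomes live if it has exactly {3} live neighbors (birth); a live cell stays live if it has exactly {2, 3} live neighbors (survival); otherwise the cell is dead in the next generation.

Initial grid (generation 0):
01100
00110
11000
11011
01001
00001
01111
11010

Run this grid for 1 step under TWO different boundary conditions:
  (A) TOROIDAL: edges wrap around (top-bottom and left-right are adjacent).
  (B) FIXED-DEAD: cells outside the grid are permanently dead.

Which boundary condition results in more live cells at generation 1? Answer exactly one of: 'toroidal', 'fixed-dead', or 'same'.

Answer: fixed-dead

Derivation:
Under TOROIDAL boundary, generation 1:
10001
10010
00000
00010
01100
01001
01000
00000
Population = 10

Under FIXED-DEAD boundary, generation 1:
01110
10010
10001
00011
11101
01001
11001
11011
Population = 22

Comparison: toroidal=10, fixed-dead=22 -> fixed-dead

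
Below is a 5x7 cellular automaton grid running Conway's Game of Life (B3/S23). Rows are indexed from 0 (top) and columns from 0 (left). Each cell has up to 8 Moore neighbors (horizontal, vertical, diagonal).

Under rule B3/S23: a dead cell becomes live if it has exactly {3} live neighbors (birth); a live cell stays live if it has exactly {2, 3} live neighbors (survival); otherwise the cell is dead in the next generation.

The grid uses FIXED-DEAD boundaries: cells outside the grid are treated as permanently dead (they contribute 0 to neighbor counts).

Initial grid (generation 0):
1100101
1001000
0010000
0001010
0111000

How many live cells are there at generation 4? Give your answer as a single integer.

Simulating step by step:
Generation 0 (given above): 12 live cells
Generation 1: 14 live cells
1100000
1011000
0011100
0101100
0011100
Generation 2: 9 live cells
1110000
1000100
0000000
0100010
0010100
Generation 3: 3 live cells
1100000
1000000
0000000
0000000
0000000
Generation 4: 4 live cells
1100000
1100000
0000000
0000000
0000000
Population at generation 4: 4

Answer: 4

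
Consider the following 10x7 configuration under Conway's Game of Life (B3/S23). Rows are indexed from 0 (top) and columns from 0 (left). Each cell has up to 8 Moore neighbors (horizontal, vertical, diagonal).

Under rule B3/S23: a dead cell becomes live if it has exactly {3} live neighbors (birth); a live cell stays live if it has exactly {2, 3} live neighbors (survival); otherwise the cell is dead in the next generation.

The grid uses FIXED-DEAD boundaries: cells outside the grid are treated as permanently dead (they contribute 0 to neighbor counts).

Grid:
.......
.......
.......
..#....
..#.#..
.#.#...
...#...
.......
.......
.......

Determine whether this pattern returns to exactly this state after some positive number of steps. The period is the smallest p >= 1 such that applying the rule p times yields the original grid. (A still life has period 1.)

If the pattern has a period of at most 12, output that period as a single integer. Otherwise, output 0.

Answer: 2

Derivation:
Simulating and comparing each generation to the original:
Gen 0 (original, given above): 6 live cells
Gen 1: 6 live cells, differs from original
Gen 2: 6 live cells, MATCHES original -> period = 2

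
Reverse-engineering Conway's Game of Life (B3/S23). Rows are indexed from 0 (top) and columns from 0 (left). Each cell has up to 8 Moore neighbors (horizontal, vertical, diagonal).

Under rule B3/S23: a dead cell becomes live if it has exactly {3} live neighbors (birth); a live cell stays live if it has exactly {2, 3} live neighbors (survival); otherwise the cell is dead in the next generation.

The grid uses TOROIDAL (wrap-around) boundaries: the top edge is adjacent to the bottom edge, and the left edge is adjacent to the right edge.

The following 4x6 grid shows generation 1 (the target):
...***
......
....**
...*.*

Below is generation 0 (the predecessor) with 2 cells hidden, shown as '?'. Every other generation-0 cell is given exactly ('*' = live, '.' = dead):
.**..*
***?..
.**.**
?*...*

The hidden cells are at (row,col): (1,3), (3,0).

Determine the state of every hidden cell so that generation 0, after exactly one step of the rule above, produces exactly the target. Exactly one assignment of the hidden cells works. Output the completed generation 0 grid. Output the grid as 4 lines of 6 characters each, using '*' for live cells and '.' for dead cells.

Hidden generation-0 cells (in order): (1,3), (3,0).
A hidden cell only influences target cells in its own 3x3 neighborhood. Try each of the 2^2 = 4 assignments, step the completed generation 0 forward once under B3/S23, and compare with the target:
  (1,3)=. (3,0)=. -> step gives (0,3)='.' but target has '*' -> reject
  (1,3)=. (3,0)=* -> step gives (0,3)='.' but target has '*' -> reject
  (1,3)=* (3,0)=. -> step reproduces the target at every cell -> ACCEPT
  (1,3)=* (3,0)=* -> step gives (2,5)='.' but target has '*' -> reject
Unique solution: (1,3)=live, (3,0)=dead.
Check: live-neighbor counts of every cell in the completed generation 0:
655332
566444
655433
645343
Applying B3/S23 to generation 0 with these counts gives:
...***
......
....**
...*.*
which matches the target exactly.

Answer: .**..*
****..
.**.**
.*...*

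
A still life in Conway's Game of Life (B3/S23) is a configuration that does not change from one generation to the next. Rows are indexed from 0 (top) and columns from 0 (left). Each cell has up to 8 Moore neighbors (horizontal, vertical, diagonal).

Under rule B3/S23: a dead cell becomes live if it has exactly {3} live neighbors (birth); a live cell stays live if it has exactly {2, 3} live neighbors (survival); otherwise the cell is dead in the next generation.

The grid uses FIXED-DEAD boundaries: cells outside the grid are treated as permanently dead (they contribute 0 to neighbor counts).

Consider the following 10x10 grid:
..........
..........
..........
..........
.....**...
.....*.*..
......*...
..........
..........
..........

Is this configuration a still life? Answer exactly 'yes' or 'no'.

Compute generation 1 and compare to generation 0 (given above):
Generation 1:
..........
..........
..........
..........
.....**...
.....*.*..
......*...
..........
..........
..........
The grids are IDENTICAL -> still life.

Answer: yes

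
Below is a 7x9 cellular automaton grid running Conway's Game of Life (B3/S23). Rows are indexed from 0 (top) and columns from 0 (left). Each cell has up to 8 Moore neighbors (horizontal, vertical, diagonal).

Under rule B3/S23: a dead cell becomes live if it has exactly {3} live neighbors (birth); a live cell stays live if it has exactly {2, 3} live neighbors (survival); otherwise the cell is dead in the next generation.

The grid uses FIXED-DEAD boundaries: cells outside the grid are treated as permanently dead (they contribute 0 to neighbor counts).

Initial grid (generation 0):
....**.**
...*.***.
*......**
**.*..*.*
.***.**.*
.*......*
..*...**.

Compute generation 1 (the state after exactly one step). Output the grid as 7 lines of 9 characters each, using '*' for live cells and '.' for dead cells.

Answer: ....**.**
.....*...
***.**..*
*..****.*
...****.*
.*.*.*..*
.......*.

Derivation:
Simulating step by step:
Generation 0 (given above): 27 live cells
Generation 1: 27 live cells
(generation 1 grid is the final answer)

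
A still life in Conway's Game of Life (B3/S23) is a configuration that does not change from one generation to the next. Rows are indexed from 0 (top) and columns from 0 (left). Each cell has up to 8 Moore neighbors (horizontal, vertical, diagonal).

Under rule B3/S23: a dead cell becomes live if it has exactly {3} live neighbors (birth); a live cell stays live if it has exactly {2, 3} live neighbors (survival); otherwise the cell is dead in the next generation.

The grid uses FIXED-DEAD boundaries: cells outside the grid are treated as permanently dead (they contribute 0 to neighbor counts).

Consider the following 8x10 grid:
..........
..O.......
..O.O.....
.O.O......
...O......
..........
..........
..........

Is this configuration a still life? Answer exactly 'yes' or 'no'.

Answer: no

Derivation:
Compute generation 1 and compare to generation 0 (given above):
Generation 1:
..........
...O......
.OO.......
...OO.....
..O.......
..........
..........
..........
Cell (1,2) differs: gen0=1 vs gen1=0 -> NOT a still life.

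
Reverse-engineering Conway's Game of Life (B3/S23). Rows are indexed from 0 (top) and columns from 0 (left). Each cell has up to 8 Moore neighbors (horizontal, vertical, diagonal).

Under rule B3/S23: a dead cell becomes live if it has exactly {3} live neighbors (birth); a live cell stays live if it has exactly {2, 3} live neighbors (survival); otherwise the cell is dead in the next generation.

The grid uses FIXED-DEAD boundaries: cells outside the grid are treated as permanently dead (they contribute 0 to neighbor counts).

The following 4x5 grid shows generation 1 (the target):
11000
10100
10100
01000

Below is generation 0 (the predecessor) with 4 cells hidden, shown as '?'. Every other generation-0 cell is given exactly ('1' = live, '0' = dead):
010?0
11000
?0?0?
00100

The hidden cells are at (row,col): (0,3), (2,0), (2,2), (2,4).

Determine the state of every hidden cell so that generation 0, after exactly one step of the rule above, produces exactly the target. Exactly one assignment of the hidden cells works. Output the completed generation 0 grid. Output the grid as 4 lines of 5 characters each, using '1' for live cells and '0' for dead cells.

Hidden generation-0 cells (in order): (0,3), (2,0), (2,2), (2,4).
A hidden cell only influences target cells in its own 3x3 neighborhood. Try each of the 2^4 = 16 assignments, step the completed generation 0 forward once under B3/S23, and compare with the target:
  (0,3)=0 (2,0)=0 (2,2)=0 (2,4)=0 -> step gives (1,1)='1' but target has '0' -> reject
  (0,3)=0 (2,0)=0 (2,2)=0 (2,4)=1 -> step gives (1,1)='1' but target has '0' -> reject
  (0,3)=0 (2,0)=0 (2,2)=1 (2,4)=0 -> step gives (1,1)='1' but target has '0' -> reject
  (0,3)=0 (2,0)=0 (2,2)=1 (2,4)=1 -> step gives (1,1)='1' but target has '0' -> reject
  (0,3)=0 (2,0)=1 (2,2)=0 (2,4)=0 -> step gives (1,1)='1' but target has '0' -> reject
  (0,3)=0 (2,0)=1 (2,2)=0 (2,4)=1 -> step gives (1,1)='1' but target has '0' -> reject
  (0,3)=0 (2,0)=1 (2,2)=1 (2,4)=0 -> step reproduces the target at every cell -> ACCEPT
  (0,3)=0 (2,0)=1 (2,2)=1 (2,4)=1 -> step gives (2,3)='1' but target has '0' -> reject
  (0,3)=1 (2,0)=0 (2,2)=0 (2,4)=0 -> step gives (0,2)='1' but target has '0' -> reject
  (0,3)=1 (2,0)=0 (2,2)=0 (2,4)=1 -> step gives (0,2)='1' but target has '0' -> reject
  (0,3)=1 (2,0)=0 (2,2)=1 (2,4)=0 -> step gives (0,2)='1' but target has '0' -> reject
  (0,3)=1 (2,0)=0 (2,2)=1 (2,4)=1 -> step gives (0,2)='1' but target has '0' -> reject
  (0,3)=1 (2,0)=1 (2,2)=0 (2,4)=0 -> step gives (0,2)='1' but target has '0' -> reject
  (0,3)=1 (2,0)=1 (2,2)=0 (2,4)=1 -> step gives (0,2)='1' but target has '0' -> reject
  (0,3)=1 (2,0)=1 (2,2)=1 (2,4)=0 -> step gives (0,2)='1' but target has '0' -> reject
  (0,3)=1 (2,0)=1 (2,2)=1 (2,4)=1 -> step gives (0,2)='1' but target has '0' -> reject
Unique solution: (0,3)=dead, (2,0)=live, (2,2)=live, (2,4)=dead.
Check: live-neighbor counts of every cell in the completed generation 0:
32200
34310
25220
13120
Applying B3/S23 to generation 0 with these counts gives:
11000
10100
10100
01000
which matches the target exactly.

Answer: 01000
11000
10100
00100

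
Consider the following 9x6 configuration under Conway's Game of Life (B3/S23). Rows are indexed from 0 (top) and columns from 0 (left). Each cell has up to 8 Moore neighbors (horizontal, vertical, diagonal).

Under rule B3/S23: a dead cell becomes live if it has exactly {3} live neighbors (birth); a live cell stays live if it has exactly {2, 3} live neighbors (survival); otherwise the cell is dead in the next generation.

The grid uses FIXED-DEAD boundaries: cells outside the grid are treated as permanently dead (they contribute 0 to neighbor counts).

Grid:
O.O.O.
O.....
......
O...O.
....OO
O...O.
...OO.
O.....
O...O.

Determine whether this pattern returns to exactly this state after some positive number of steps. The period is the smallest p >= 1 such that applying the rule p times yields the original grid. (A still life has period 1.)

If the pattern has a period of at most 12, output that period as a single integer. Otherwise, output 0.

Answer: 0

Derivation:
Simulating and comparing each generation to the original:
Gen 0 (original, given above): 15 live cells
Gen 1: 11 live cells, differs from original
Gen 2: 9 live cells, differs from original
Gen 3: 7 live cells, differs from original
Gen 4: 7 live cells, differs from original
Gen 5: 8 live cells, differs from original
Gen 6: 6 live cells, differs from original
Gen 7: 5 live cells, differs from original
Gen 8: 5 live cells, differs from original
Gen 9: 5 live cells, differs from original
Gen 10: 5 live cells, differs from original
Gen 11: 4 live cells, differs from original
Gen 12: 3 live cells, differs from original
No period found within 12 steps.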